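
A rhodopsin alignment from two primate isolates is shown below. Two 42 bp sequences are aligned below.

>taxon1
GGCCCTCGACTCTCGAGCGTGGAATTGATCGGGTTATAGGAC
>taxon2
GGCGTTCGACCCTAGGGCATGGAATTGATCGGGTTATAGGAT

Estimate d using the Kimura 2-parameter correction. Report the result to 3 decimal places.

Of 42 sites, 5 differences are transitions and 2 are transversions, so P = 5/42 ≈ 0.119048 and Q = 2/42 ≈ 0.047619.
Under the Kimura two-parameter model, d = −½ ln(1 − 2P − Q) − ¼ ln(1 − 2Q).
1 − 2P − Q = 0.714285, giving −½ ln(0.714285) = 0.168237.
1 − 2Q = 0.904762, giving −¼ ln(0.904762) = 0.025021.
d = 0.168237 + 0.025021 = 0.193258.

0.193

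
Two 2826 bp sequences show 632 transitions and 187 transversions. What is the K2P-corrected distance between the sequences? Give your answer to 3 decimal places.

P = 632/2826 ≈ 0.223638 and Q = 187/2826 ≈ 0.066171.
Under the Kimura two-parameter model, d = −½ ln(1 − 2P − Q) − ¼ ln(1 − 2Q).
1 − 2P − Q = 0.486553, giving −½ ln(0.486553) = 0.360205.
1 − 2Q = 0.867658, giving −¼ ln(0.867658) = 0.035489.
d = 0.360205 + 0.035489 = 0.395694.

0.396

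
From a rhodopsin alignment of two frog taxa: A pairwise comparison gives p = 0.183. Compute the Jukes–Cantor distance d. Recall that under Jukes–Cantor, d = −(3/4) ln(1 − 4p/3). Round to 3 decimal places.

0.210

d = −(3/4) ln(1 − 4p/3) = −0.75 ln(1 − 0.244) = −0.75 ln(0.756)
  = −0.75 × (-0.279714) = 0.209786 substitutions/site.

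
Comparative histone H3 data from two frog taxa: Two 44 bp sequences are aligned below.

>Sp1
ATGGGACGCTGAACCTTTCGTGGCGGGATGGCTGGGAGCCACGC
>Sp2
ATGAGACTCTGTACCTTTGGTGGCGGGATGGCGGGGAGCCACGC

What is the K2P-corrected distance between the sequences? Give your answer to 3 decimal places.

Of 44 sites, 1 differences are transitions and 4 are transversions, so P = 1/44 ≈ 0.022727 and Q = 4/44 ≈ 0.090909.
Under the Kimura two-parameter model, d = −½ ln(1 − 2P − Q) − ¼ ln(1 − 2Q).
1 − 2P − Q = 0.863637, giving −½ ln(0.863637) = 0.073301.
1 − 2Q = 0.818182, giving −¼ ln(0.818182) = 0.050168.
d = 0.073301 + 0.050168 = 0.123469.

0.123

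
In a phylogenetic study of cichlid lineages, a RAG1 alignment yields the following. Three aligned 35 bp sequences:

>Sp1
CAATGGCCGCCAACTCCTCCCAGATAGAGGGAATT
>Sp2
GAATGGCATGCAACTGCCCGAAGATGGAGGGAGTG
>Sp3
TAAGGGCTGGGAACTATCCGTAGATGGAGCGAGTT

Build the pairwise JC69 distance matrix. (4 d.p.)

d(Sp1,Sp2) = 0.4073, d(Sp1,Sp3) = 0.5128, d(Sp2,Sp3) = 0.3597

Sp1–Sp2: 11/35 sites differ → p ≈ 0.314286, d = −0.75 ln(1 − 0.419048) = 0.407315 ≈ 0.4073.
Sp1–Sp3: 13/35 sites differ → p ≈ 0.371429, d = −0.75 ln(1 − 0.495239) = 0.512753 ≈ 0.5128.
Sp2–Sp3: 10/35 sites differ → p ≈ 0.285714, d = −0.75 ln(1 − 0.380952) = 0.359679 ≈ 0.3597.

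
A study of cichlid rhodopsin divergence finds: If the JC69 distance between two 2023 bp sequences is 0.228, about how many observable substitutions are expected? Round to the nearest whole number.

398

Invert JC69: p = (3/4)(1 − e^(−4d/3)) = 0.75 × (1 − e^(-0.304)) = 0.75 × (1 − 0.737861) = 0.196604.
Expected differing sites = pL ≈ 0.196604 × 2023 = 397.729892 ≈ 398.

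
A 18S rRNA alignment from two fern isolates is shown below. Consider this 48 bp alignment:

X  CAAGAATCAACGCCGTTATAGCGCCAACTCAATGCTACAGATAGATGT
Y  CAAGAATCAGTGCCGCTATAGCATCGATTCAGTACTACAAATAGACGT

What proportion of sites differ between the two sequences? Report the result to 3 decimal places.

The sequences differ at 11 of 48 positions.
p = 11/48 = 0.229166… ≈ 0.229 (to 3 d.p.).

0.229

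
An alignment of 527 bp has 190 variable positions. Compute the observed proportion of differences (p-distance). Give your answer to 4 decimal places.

0.3605

p = 190/527 = 0.360531… ≈ 0.3605 (to 4 d.p.).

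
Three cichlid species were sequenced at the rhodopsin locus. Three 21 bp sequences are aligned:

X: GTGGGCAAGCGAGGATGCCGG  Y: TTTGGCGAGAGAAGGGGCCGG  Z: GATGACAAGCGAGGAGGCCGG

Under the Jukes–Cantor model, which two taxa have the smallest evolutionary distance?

X and Z

X–Y: 7/21 differ, p = 0.333, d = 0.441.
X–Z: 4/21 differ, p = 0.190, d = 0.220.
Y–Z: 7/21 differ, p = 0.333, d = 0.441.
The smallest distance is between X and Z.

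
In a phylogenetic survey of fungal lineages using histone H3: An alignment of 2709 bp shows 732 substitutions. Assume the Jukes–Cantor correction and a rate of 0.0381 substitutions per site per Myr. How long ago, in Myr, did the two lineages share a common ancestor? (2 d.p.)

4.40

p = 732/2709 ≈ 0.27021.
d = −(3/4) ln(1 − 4p/3) = −0.75 ln(1 − 0.36028) = −0.75 ln(0.63972)
  = −0.75 × (-0.446725) = 0.335044 substitutions/site.
Under a molecular clock d = 2μt, so t = d/(2μ) = 0.335044 / (2 × 0.0381) = 4.40 Myr.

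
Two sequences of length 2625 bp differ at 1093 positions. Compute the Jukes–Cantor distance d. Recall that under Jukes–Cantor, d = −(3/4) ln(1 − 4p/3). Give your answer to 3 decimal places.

p = 1093/2625 ≈ 0.416381.
d = −(3/4) ln(1 − 4p/3) = −0.75 ln(1 − 0.555175) = −0.75 ln(0.444825)
  = −0.75 × (-0.810074) = 0.607556 substitutions/site.

0.608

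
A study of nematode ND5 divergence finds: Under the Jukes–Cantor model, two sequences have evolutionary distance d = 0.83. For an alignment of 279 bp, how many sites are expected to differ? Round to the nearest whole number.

Invert JC69: p = (3/4)(1 − e^(−4d/3)) = 0.75 × (1 − e^(-1.106667)) = 0.75 × (1 − 0.330659) = 0.502006.
Expected differing sites = pL ≈ 0.502006 × 279 = 140.059674 ≈ 140.

140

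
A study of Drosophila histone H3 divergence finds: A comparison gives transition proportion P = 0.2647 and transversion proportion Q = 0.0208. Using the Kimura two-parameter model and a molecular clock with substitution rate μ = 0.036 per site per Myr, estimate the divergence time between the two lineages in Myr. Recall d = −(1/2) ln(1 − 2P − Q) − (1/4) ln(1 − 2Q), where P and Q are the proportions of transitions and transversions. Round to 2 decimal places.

Under the Kimura two-parameter model, d = −½ ln(1 − 2P − Q) − ¼ ln(1 − 2Q).
1 − 2P − Q = 0.4498, giving −½ ln(0.4498) = 0.399476.
1 − 2Q = 0.9584, giving −¼ ln(0.9584) = 0.010623.
d = 0.399476 + 0.010623 = 0.410099.
Under a molecular clock d = 2μt, so t = d/(2μ) = 0.410099 / (2 × 0.036) = 5.70 Myr.

5.70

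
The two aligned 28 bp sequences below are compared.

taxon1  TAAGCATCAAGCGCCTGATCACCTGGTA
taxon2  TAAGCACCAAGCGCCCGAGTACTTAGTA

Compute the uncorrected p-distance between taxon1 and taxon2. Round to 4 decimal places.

0.2143

The sequences differ at 6 of 28 positions (sites 7, 16, 19, 20, 23, 25).
p = 6/28 = 0.214285… ≈ 0.2143 (to 4 d.p.).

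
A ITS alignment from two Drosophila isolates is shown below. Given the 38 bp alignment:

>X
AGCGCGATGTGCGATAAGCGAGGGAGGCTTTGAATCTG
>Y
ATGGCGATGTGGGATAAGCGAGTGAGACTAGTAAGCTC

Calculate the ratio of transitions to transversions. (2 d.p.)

0.11

Transitions are A↔G and C↔T; transversions are all other mismatches.
Transitions: 1. Transversions: 9.
R = 1/9 = 0.111111… ≈ 0.11 (to 2 d.p.).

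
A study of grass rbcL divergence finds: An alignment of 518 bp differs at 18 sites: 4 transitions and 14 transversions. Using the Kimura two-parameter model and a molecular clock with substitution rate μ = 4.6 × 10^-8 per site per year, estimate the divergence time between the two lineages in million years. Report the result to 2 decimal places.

P = 4/518 ≈ 0.007722 and Q = 14/518 ≈ 0.027027.
Under the Kimura two-parameter model, d = −½ ln(1 − 2P − Q) − ¼ ln(1 − 2Q).
1 − 2P − Q = 0.957529, giving −½ ln(0.957529) = 0.021700.
1 − 2Q = 0.945946, giving −¼ ln(0.945946) = 0.013892.
d = 0.021700 + 0.013892 = 0.035592.
Under a molecular clock d = 2μt, so t = d/(2μ) = 0.035592 / (2 × 4.6 × 10^-8) = 0.39 million years.

0.39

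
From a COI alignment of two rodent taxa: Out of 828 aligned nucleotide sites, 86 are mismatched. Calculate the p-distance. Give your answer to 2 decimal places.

0.10

p = 86/828 = 0.103864… ≈ 0.10 (to 2 d.p.).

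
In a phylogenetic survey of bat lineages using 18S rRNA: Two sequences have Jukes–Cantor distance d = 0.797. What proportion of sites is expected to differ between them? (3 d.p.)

0.491

p = (3/4)(1 − e^(−4d/3)) = 0.75 × (1 − e^(-1.062667)) = 0.75 × (1 − 0.345533) = 0.490850.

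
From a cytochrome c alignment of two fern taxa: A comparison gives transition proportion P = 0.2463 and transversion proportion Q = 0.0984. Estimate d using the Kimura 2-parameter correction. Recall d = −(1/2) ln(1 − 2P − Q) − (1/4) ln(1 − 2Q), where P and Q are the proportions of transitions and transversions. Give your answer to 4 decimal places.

Under the Kimura two-parameter model, d = −½ ln(1 − 2P − Q) − ¼ ln(1 − 2Q).
1 − 2P − Q = 0.409, giving −½ ln(0.409) = 0.447020.
1 − 2Q = 0.8032, giving −¼ ln(0.8032) = 0.054788.
d = 0.447020 + 0.054788 = 0.501808.

0.5018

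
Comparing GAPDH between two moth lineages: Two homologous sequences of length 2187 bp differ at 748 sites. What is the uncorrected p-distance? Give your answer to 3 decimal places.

p = 748/2187 = 0.342021… ≈ 0.342 (to 3 d.p.).

0.342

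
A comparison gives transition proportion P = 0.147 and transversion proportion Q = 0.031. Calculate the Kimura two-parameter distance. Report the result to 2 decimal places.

0.21

Under the Kimura two-parameter model, d = −½ ln(1 − 2P − Q) − ¼ ln(1 − 2Q).
1 − 2P − Q = 0.675, giving −½ ln(0.675) = 0.196521.
1 − 2Q = 0.938, giving −¼ ln(0.938) = 0.016001.
d = 0.196521 + 0.016001 = 0.212522.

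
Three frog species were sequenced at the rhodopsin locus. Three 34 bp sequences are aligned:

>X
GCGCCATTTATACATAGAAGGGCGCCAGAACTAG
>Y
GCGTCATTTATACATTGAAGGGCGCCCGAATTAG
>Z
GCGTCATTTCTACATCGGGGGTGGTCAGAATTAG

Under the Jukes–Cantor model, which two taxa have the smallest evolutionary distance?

X and Y

X–Y: 4/34 differ, p = 0.118, d = 0.128.
X–Z: 9/34 differ, p = 0.265, d = 0.326.
Y–Z: 8/34 differ, p = 0.235, d = 0.282.
The smallest distance is between X and Y.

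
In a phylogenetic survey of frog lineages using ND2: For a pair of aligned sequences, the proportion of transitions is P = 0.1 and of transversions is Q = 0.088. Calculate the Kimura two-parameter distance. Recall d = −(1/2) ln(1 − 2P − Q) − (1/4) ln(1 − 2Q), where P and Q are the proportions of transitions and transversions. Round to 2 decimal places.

0.22

Under the Kimura two-parameter model, d = −½ ln(1 − 2P − Q) − ¼ ln(1 − 2Q).
1 − 2P − Q = 0.712, giving −½ ln(0.712) = 0.169839.
1 − 2Q = 0.824, giving −¼ ln(0.824) = 0.048396.
d = 0.169839 + 0.048396 = 0.218235.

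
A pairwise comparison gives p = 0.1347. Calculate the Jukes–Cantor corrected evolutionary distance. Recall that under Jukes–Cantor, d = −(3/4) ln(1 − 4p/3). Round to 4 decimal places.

d = −(3/4) ln(1 − 4p/3) = −0.75 ln(1 − 0.1796) = −0.75 ln(0.8204)
  = −0.75 × (-0.197963) = 0.148472 substitutions/site.

0.1485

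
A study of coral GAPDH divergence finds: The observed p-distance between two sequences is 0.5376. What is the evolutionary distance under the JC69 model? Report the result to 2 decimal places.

0.95

d = −(3/4) ln(1 − 4p/3) = −0.75 ln(1 − 0.7168) = −0.75 ln(0.2832)
  = −0.75 × (-1.261602) = 0.946202 substitutions/site.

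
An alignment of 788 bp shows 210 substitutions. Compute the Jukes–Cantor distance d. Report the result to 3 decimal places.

0.329

p = 210/788 ≈ 0.266497.
d = −(3/4) ln(1 − 4p/3) = −0.75 ln(1 − 0.355329) = −0.75 ln(0.644671)
  = −0.75 × (-0.439015) = 0.329261 substitutions/site.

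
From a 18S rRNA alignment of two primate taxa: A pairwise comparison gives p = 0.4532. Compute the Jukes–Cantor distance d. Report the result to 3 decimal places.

d = −(3/4) ln(1 − 4p/3) = −0.75 ln(1 − 0.604267) = −0.75 ln(0.395733)
  = −0.75 × (-0.927016) = 0.695262 substitutions/site.

0.695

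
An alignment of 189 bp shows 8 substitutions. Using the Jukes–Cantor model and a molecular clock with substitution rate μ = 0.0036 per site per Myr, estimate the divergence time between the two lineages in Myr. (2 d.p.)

6.05

p = 8/189 ≈ 0.042328.
d = −(3/4) ln(1 − 4p/3) = −0.75 ln(1 − 0.056437) = −0.75 ln(0.943563)
  = −0.75 × (-0.058092) = 0.043569 substitutions/site.
Under a molecular clock d = 2μt, so t = d/(2μ) = 0.043569 / (2 × 0.0036) = 6.05 Myr.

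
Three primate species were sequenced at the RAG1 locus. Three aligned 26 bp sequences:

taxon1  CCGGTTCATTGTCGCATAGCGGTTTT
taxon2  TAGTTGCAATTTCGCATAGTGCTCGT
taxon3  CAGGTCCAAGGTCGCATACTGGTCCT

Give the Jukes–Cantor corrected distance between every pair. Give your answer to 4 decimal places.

d(taxon1,taxon2) = 0.5393, d(taxon1,taxon3) = 0.3961, d(taxon2,taxon3) = 0.3961

taxon1–taxon2: 10/26 sites differ → p ≈ 0.384615, d = −0.75 ln(1 − 0.51282) = 0.539341 ≈ 0.5393.
taxon1–taxon3: 8/26 sites differ → p ≈ 0.307692, d = −0.75 ln(1 − 0.410256) = 0.396050 ≈ 0.3961.
taxon2–taxon3: 8/26 sites differ → p ≈ 0.307692, d = −0.75 ln(1 − 0.410256) = 0.396050 ≈ 0.3961.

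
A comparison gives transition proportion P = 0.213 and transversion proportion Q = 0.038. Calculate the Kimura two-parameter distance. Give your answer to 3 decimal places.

Under the Kimura two-parameter model, d = −½ ln(1 − 2P − Q) − ¼ ln(1 − 2Q).
1 − 2P − Q = 0.536, giving −½ ln(0.536) = 0.311811.
1 − 2Q = 0.924, giving −¼ ln(0.924) = 0.019761.
d = 0.311811 + 0.019761 = 0.331572.

0.332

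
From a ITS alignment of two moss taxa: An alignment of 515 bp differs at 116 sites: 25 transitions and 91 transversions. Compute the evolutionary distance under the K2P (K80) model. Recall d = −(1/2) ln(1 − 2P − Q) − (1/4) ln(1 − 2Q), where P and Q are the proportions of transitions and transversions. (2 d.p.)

0.27

P = 25/515 ≈ 0.048544 and Q = 91/515 ≈ 0.176699.
Under the Kimura two-parameter model, d = −½ ln(1 − 2P − Q) − ¼ ln(1 − 2Q).
1 − 2P − Q = 0.726213, giving −½ ln(0.726213) = 0.159956.
1 − 2Q = 0.646602, giving −¼ ln(0.646602) = 0.109006.
d = 0.159956 + 0.109006 = 0.268962.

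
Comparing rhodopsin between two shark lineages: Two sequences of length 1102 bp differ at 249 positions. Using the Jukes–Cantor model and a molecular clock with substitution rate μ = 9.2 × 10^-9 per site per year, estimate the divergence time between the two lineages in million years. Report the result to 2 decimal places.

p = 249/1102 ≈ 0.225953.
d = −(3/4) ln(1 − 4p/3) = −0.75 ln(1 − 0.301271) = −0.75 ln(0.698729)
  = −0.75 × (-0.358492) = 0.268869 substitutions/site.
Under a molecular clock d = 2μt, so t = d/(2μ) = 0.268869 / (2 × 9.2 × 10^-9) = 14.61 million years.

14.61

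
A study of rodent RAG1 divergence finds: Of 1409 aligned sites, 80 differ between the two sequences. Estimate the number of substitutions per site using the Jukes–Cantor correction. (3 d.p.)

p = 80/1409 ≈ 0.056778.
d = −(3/4) ln(1 − 4p/3) = −0.75 ln(1 − 0.075704) = −0.75 ln(0.924296)
  = −0.75 × (-0.078723) = 0.059042 substitutions/site.

0.059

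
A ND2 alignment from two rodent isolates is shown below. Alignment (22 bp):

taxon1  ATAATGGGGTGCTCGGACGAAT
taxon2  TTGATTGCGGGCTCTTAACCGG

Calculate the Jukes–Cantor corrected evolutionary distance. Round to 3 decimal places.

0.974

The sequences differ at 12 of 22 sites, so p = 12/22 ≈ 0.545455.
d = −(3/4) ln(1 − 4p/3) = −0.75 ln(1 − 0.727273) = −0.75 ln(0.272727)
  = −0.75 × (-1.299284) = 0.974463 substitutions/site.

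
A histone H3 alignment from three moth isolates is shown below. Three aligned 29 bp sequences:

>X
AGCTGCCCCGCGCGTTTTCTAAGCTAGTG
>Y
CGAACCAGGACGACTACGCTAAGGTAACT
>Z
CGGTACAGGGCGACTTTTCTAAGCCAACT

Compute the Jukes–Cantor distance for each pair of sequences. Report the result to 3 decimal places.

d(X,Y) = 1.141, d(X,Z) = 0.602, d(Y,Z) = 0.401

X–Y: 17/29 sites differ → p ≈ 0.586207, d = −0.75 ln(1 − 0.781609) = 1.141101 ≈ 1.141.
X–Z: 12/29 sites differ → p ≈ 0.413793, d = −0.75 ln(1 − 0.551724) = 0.601760 ≈ 0.602.
Y–Z: 9/29 sites differ → p ≈ 0.310345, d = −0.75 ln(1 − 0.413793) = 0.400562 ≈ 0.401.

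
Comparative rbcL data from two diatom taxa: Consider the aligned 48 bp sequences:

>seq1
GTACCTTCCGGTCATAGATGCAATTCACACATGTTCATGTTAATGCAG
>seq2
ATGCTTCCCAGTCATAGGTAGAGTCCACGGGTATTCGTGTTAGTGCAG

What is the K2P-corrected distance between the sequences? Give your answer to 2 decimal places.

Of 48 sites, 14 differences are transitions and 2 are transversions, so P = 14/48 ≈ 0.291667 and Q = 2/48 ≈ 0.041667.
Under the Kimura two-parameter model, d = −½ ln(1 − 2P − Q) − ¼ ln(1 − 2Q).
1 − 2P − Q = 0.374999, giving −½ ln(0.374999) = 0.490416.
1 − 2Q = 0.916666, giving −¼ ln(0.916666) = 0.021753.
d = 0.490416 + 0.021753 = 0.512169.

0.51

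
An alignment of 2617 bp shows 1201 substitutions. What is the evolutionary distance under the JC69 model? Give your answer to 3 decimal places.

0.710

p = 1201/2617 ≈ 0.458922.
d = −(3/4) ln(1 − 4p/3) = −0.75 ln(1 − 0.611896) = −0.75 ln(0.388104)
  = −0.75 × (-0.946482) = 0.709862 substitutions/site.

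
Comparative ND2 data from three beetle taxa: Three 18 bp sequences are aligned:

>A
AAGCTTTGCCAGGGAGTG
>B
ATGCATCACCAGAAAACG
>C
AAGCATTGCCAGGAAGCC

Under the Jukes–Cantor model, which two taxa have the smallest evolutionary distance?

A–B: 8/18 differ, p = 0.444, d = 0.673.
A–C: 4/18 differ, p = 0.222, d = 0.264.
B–C: 6/18 differ, p = 0.333, d = 0.441.
The smallest distance is between A and C.

A and C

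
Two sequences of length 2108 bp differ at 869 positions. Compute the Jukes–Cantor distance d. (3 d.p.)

0.598

p = 869/2108 ≈ 0.412239.
d = −(3/4) ln(1 − 4p/3) = −0.75 ln(1 − 0.549652) = −0.75 ln(0.450348)
  = −0.75 × (-0.797735) = 0.598301 substitutions/site.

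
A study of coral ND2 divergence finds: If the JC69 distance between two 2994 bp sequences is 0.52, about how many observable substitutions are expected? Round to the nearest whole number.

1123

Invert JC69: p = (3/4)(1 − e^(−4d/3)) = 0.75 × (1 − e^(-0.693333)) = 0.75 × (1 − 0.499907) = 0.375070.
Expected differing sites = pL ≈ 0.375070 × 2994 = 1122.95958 ≈ 1123.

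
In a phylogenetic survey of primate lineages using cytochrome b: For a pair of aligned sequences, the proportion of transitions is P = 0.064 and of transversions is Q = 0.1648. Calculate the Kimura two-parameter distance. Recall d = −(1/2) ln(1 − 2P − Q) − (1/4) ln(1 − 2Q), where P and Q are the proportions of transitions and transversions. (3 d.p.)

0.273

Under the Kimura two-parameter model, d = −½ ln(1 − 2P − Q) − ¼ ln(1 − 2Q).
1 − 2P − Q = 0.7072, giving −½ ln(0.7072) = 0.173221.
1 − 2Q = 0.6704, giving −¼ ln(0.6704) = 0.099970.
d = 0.173221 + 0.099970 = 0.273191.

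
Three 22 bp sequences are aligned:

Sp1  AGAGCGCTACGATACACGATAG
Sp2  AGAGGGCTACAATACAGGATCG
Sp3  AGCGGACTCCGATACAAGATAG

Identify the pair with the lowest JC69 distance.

Sp1–Sp2: 4/22 differ, p = 0.182, d = 0.208.
Sp1–Sp3: 5/22 differ, p = 0.227, d = 0.271.
Sp2–Sp3: 6/22 differ, p = 0.273, d = 0.339.
The smallest distance is between Sp1 and Sp2.

Sp1 and Sp2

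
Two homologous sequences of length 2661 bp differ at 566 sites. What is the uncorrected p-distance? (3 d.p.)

p = 566/2661 = 0.212701… ≈ 0.213 (to 3 d.p.).

0.213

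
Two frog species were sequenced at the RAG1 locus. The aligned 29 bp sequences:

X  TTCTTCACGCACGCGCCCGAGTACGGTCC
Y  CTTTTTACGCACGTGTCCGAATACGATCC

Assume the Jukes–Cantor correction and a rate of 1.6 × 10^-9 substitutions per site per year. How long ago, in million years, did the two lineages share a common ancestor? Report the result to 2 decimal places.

91.02

The sequences differ at 7 of 29 sites (1, 3, 6, 14, 16, 21, 26), so p = 7/29 ≈ 0.241379.
d = −(3/4) ln(1 − 4p/3) = −0.75 ln(1 − 0.321839) = −0.75 ln(0.678161)
  = −0.75 × (-0.388371) = 0.291278 substitutions/site.
Under a molecular clock d = 2μt, so t = d/(2μ) = 0.291278 / (2 × 1.6 × 10^-9) = 91.02 million years.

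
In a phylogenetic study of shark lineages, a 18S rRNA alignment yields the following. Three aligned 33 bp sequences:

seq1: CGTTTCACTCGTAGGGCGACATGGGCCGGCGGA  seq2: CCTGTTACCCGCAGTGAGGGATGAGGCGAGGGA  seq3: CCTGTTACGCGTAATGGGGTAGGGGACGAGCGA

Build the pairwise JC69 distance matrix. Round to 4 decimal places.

d(seq1,seq2) = 0.5587, d(seq1,seq3) = 0.6254, d(seq2,seq3) = 0.3390

seq1–seq2: 13/33 sites differ → p ≈ 0.393939, d = −0.75 ln(1 − 0.525252) = 0.558728 ≈ 0.5587.
seq1–seq3: 14/33 sites differ → p ≈ 0.424242, d = −0.75 ln(1 − 0.565656) = 0.625439 ≈ 0.6254.
seq2–seq3: 9/33 sites differ → p ≈ 0.272727, d = −0.75 ln(1 − 0.363636) = 0.338988 ≈ 0.3390.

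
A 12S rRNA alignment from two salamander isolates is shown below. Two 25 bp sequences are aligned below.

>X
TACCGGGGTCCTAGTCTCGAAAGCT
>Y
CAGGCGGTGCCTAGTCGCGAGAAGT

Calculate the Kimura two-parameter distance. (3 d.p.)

Of 25 sites, 3 differences are transitions and 7 are transversions, so P = 3/25 = 0.12 and Q = 7/25 = 0.28.
Under the Kimura two-parameter model, d = −½ ln(1 − 2P − Q) − ¼ ln(1 − 2Q).
1 − 2P − Q = 0.48, giving −½ ln(0.48) = 0.366985.
1 − 2Q = 0.44, giving −¼ ln(0.44) = 0.205245.
d = 0.366985 + 0.205245 = 0.572230.

0.572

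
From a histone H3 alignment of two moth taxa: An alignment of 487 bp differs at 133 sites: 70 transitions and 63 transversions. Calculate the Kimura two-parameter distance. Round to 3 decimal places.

P = 70/487 ≈ 0.143737 and Q = 63/487 ≈ 0.129363.
Under the Kimura two-parameter model, d = −½ ln(1 − 2P − Q) − ¼ ln(1 − 2Q).
1 − 2P − Q = 0.583163, giving −½ ln(0.583163) = 0.269644.
1 − 2Q = 0.741274, giving −¼ ln(0.741274) = 0.074846.
d = 0.269644 + 0.074846 = 0.344490.

0.344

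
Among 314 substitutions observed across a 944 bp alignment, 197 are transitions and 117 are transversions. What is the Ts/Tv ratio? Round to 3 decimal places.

1.684

R = 197/117 = 1.683760… ≈ 1.684 (to 3 d.p.).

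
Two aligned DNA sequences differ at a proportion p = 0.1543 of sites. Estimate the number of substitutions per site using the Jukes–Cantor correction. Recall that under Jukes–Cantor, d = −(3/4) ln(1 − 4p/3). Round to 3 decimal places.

d = −(3/4) ln(1 − 4p/3) = −0.75 ln(1 − 0.205733) = −0.75 ln(0.794267)
  = −0.75 × (-0.230336) = 0.172752 substitutions/site.

0.173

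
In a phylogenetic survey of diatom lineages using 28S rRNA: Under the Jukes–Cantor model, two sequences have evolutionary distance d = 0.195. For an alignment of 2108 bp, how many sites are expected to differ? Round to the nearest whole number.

362

Invert JC69: p = (3/4)(1 − e^(−4d/3)) = 0.75 × (1 − e^(-0.26)) = 0.75 × (1 − 0.771052) = 0.171711.
Expected differing sites = pL ≈ 0.171711 × 2108 = 361.966788 ≈ 362.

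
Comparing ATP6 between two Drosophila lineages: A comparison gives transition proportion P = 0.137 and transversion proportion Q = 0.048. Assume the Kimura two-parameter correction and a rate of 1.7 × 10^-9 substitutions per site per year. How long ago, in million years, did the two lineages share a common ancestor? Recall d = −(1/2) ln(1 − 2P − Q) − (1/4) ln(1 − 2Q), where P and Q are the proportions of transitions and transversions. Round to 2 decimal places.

64.57

Under the Kimura two-parameter model, d = −½ ln(1 − 2P − Q) − ¼ ln(1 − 2Q).
1 − 2P − Q = 0.678, giving −½ ln(0.678) = 0.194304.
1 − 2Q = 0.904, giving −¼ ln(0.904) = 0.025231.
d = 0.194304 + 0.025231 = 0.219535.
Under a molecular clock d = 2μt, so t = d/(2μ) = 0.219535 / (2 × 1.7 × 10^-9) = 64.57 million years.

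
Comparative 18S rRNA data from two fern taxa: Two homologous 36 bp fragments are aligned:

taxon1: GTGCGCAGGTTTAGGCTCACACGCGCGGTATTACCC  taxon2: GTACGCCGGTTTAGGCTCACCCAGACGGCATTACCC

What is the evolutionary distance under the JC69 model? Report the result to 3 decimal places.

0.225

The sequences differ at 7 of 36 sites (3, 7, 21, 23, 24, 25, 29), so p = 7/36 ≈ 0.194444.
d = −(3/4) ln(1 − 4p/3) = −0.75 ln(1 − 0.259259) = −0.75 ln(0.740741)
  = −0.75 × (-0.300104) = 0.225078 substitutions/site.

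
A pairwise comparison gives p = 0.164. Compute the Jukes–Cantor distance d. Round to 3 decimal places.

0.185

d = −(3/4) ln(1 − 4p/3) = −0.75 ln(1 − 0.218667) = −0.75 ln(0.781333)
  = −0.75 × (-0.246754) = 0.185066 substitutions/site.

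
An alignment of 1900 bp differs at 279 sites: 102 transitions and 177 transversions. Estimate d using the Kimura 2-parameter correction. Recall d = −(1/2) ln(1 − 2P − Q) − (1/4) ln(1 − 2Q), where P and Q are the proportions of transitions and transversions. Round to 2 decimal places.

P = 102/1900 ≈ 0.053684 and Q = 177/1900 ≈ 0.093158.
Under the Kimura two-parameter model, d = −½ ln(1 − 2P − Q) − ¼ ln(1 − 2Q).
1 − 2P − Q = 0.799474, giving −½ ln(0.799474) = 0.111901.
1 − 2Q = 0.813684, giving −¼ ln(0.813684) = 0.051546.
d = 0.111901 + 0.051546 = 0.163447.

0.16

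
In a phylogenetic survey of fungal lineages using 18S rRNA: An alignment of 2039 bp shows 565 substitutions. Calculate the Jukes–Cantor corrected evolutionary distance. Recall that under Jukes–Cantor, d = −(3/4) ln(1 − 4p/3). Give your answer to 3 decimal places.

p = 565/2039 ≈ 0.277097.
d = −(3/4) ln(1 − 4p/3) = −0.75 ln(1 − 0.369463) = −0.75 ln(0.630537)
  = −0.75 × (-0.461183) = 0.345887 substitutions/site.

0.346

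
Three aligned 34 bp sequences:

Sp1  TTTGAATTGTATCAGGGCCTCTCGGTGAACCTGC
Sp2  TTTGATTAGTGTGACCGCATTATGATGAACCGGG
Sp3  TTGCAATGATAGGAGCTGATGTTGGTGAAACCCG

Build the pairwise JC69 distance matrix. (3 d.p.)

d(Sp1,Sp2) = 0.535, d(Sp1,Sp3) = 0.741, d(Sp2,Sp3) = 0.741

Sp1–Sp2: 13/34 sites differ → p ≈ 0.382353, d = −0.75 ln(1 − 0.509804) = 0.534712 ≈ 0.535.
Sp1–Sp3: 16/34 sites differ → p ≈ 0.470588, d = −0.75 ln(1 − 0.627451) = 0.740540 ≈ 0.741.
Sp2–Sp3: 16/34 sites differ → p ≈ 0.470588, d = −0.75 ln(1 − 0.627451) = 0.740540 ≈ 0.741.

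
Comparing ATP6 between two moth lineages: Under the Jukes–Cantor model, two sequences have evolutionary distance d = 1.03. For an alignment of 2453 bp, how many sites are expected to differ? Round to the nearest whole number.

Invert JC69: p = (3/4)(1 − e^(−4d/3)) = 0.75 × (1 − e^(-1.373333)) = 0.75 × (1 − 0.253261) = 0.560054.
Expected differing sites = pL ≈ 0.560054 × 2453 = 1373.812462 ≈ 1374.

1374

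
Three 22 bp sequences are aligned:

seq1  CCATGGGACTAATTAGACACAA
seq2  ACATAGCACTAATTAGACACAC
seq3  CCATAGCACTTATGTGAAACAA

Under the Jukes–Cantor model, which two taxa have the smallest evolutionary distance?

seq1–seq2: 4/22 differ, p = 0.182, d = 0.208.
seq1–seq3: 6/22 differ, p = 0.273, d = 0.339.
seq2–seq3: 6/22 differ, p = 0.273, d = 0.339.
The smallest distance is between seq1 and seq2.

seq1 and seq2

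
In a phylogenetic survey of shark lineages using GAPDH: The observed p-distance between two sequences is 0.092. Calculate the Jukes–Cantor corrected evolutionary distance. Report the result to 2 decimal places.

d = −(3/4) ln(1 − 4p/3) = −0.75 ln(1 − 0.122667) = −0.75 ln(0.877333)
  = −0.75 × (-0.130869) = 0.098152 substitutions/site.

0.10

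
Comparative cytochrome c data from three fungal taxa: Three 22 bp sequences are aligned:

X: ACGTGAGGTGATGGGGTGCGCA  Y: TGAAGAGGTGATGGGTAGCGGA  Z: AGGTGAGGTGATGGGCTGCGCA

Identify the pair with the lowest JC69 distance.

X–Y: 7/22 differ, p = 0.318, d = 0.414.
X–Z: 2/22 differ, p = 0.091, d = 0.097.
Y–Z: 6/22 differ, p = 0.273, d = 0.339.
The smallest distance is between X and Z.

X and Z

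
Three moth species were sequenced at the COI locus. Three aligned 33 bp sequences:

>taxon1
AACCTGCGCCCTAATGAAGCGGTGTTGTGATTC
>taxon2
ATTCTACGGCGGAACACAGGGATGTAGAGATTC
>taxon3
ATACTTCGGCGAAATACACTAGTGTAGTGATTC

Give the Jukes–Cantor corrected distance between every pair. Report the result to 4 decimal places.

d(taxon1,taxon2) = 0.5587, d(taxon1,taxon3) = 0.4975, d(taxon2,taxon3) = 0.3390

taxon1–taxon2: 13/33 sites differ → p ≈ 0.393939, d = −0.75 ln(1 − 0.525252) = 0.558728 ≈ 0.5587.
taxon1–taxon3: 12/33 sites differ → p ≈ 0.363636, d = −0.75 ln(1 − 0.484848) = 0.497470 ≈ 0.4975.
taxon2–taxon3: 9/33 sites differ → p ≈ 0.272727, d = −0.75 ln(1 − 0.363636) = 0.338988 ≈ 0.3390.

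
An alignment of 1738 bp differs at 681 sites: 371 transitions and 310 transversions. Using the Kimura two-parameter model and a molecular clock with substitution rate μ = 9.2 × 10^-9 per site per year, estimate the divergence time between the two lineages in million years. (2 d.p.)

P = 371/1738 ≈ 0.213464 and Q = 310/1738 ≈ 0.178366.
Under the Kimura two-parameter model, d = −½ ln(1 − 2P − Q) − ¼ ln(1 − 2Q).
1 − 2P − Q = 0.394706, giving −½ ln(0.394706) = 0.464807.
1 − 2Q = 0.643268, giving −¼ ln(0.643268) = 0.110298.
d = 0.464807 + 0.110298 = 0.575105.
Under a molecular clock d = 2μt, so t = d/(2μ) = 0.575105 / (2 × 9.2 × 10^-9) = 31.26 million years.

31.26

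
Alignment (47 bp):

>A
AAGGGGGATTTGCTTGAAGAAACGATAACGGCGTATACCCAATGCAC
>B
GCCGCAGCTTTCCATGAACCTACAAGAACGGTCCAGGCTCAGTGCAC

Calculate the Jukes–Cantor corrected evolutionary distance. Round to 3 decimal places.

0.628

The sequences differ at 20 of 47 sites, so p = 20/47 ≈ 0.425532.
d = −(3/4) ln(1 − 4p/3) = −0.75 ln(1 − 0.567376) = −0.75 ln(0.432624)
  = −0.75 × (-0.837886) = 0.628415 substitutions/site.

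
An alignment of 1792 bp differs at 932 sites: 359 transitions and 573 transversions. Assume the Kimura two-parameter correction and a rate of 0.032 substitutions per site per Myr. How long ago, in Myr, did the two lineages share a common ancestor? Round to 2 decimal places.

P = 359/1792 ≈ 0.200335 and Q = 573/1792 ≈ 0.319754.
Under the Kimura two-parameter model, d = −½ ln(1 − 2P − Q) − ¼ ln(1 − 2Q).
1 − 2P − Q = 0.279576, giving −½ ln(0.279576) = 0.637241.
1 − 2Q = 0.360492, giving −¼ ln(0.360492) = 0.255071.
d = 0.637241 + 0.255071 = 0.892312.
Under a molecular clock d = 2μt, so t = d/(2μ) = 0.892312 / (2 × 0.032) = 13.94 Myr.

13.94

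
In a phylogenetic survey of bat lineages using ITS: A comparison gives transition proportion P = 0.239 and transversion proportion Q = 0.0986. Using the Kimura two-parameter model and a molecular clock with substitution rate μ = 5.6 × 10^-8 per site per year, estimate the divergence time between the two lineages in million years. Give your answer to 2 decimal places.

Under the Kimura two-parameter model, d = −½ ln(1 − 2P − Q) − ¼ ln(1 − 2Q).
1 − 2P − Q = 0.4234, giving −½ ln(0.4234) = 0.429719.
1 − 2Q = 0.8028, giving −¼ ln(0.8028) = 0.054912.
d = 0.429719 + 0.054912 = 0.484631.
Under a molecular clock d = 2μt, so t = d/(2μ) = 0.484631 / (2 × 5.6 × 10^-8) = 4.33 million years.

4.33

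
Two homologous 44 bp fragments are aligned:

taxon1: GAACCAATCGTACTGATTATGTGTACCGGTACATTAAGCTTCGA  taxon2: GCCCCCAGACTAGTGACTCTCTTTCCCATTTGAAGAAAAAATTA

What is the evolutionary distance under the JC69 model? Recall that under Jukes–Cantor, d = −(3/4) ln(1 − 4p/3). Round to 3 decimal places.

0.974

The sequences differ at 24 of 44 sites, so p = 24/44 ≈ 0.545455.
d = −(3/4) ln(1 − 4p/3) = −0.75 ln(1 − 0.727273) = −0.75 ln(0.272727)
  = −0.75 × (-1.299284) = 0.974463 substitutions/site.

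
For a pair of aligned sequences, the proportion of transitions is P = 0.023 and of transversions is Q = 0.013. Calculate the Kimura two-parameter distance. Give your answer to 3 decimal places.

Under the Kimura two-parameter model, d = −½ ln(1 − 2P − Q) − ¼ ln(1 − 2Q).
1 − 2P − Q = 0.941, giving −½ ln(0.941) = 0.030406.
1 − 2Q = 0.974, giving −¼ ln(0.974) = 0.006586.
d = 0.030406 + 0.006586 = 0.036992.

0.037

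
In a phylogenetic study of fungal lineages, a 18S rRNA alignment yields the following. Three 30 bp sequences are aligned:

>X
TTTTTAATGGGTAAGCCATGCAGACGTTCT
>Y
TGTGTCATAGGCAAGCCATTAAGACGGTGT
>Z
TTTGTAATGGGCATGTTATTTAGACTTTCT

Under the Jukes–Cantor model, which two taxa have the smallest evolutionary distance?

X–Y: 9/30 differ, p = 0.300, d = 0.383.
X–Z: 8/30 differ, p = 0.267, d = 0.330.
Y–Z: 10/30 differ, p = 0.333, d = 0.441.
The smallest distance is between X and Z.

X and Z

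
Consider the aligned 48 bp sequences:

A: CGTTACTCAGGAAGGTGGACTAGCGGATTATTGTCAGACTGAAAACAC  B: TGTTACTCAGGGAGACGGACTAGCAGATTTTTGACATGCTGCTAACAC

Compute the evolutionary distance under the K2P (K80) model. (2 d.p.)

Of 48 sites, 6 differences are transitions and 5 are transversions, so P = 6/48 = 0.125 and Q = 5/48 ≈ 0.104167.
Under the Kimura two-parameter model, d = −½ ln(1 − 2P − Q) − ¼ ln(1 − 2Q).
1 − 2P − Q = 0.645833, giving −½ ln(0.645833) = 0.218607.
1 − 2Q = 0.791666, giving −¼ ln(0.791666) = 0.058404.
d = 0.218607 + 0.058404 = 0.277011.

0.28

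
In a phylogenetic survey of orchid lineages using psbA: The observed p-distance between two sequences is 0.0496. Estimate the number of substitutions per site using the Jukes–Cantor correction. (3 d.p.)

0.051

d = −(3/4) ln(1 − 4p/3) = −0.75 ln(1 − 0.066133) = −0.75 ln(0.933867)
  = −0.75 × (-0.068421) = 0.051316 substitutions/site.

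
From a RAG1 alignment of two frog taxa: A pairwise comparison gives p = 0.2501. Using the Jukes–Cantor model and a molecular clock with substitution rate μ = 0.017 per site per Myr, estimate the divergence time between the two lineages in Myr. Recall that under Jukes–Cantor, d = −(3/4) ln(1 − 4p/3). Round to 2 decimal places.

8.95

d = −(3/4) ln(1 − 4p/3) = −0.75 ln(1 − 0.333467) = −0.75 ln(0.666533)
  = −0.75 × (-0.405666) = 0.304250 substitutions/site.
Under a molecular clock d = 2μt, so t = d/(2μ) = 0.304250 / (2 × 0.017) = 8.95 Myr.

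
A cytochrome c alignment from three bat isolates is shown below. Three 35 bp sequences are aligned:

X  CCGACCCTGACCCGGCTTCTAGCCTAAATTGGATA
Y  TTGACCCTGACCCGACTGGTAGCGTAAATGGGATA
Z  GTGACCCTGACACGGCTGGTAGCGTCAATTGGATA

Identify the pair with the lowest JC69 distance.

X–Y: 7/35 differ, p = 0.200, d = 0.233.
X–Z: 7/35 differ, p = 0.200, d = 0.233.
Y–Z: 5/35 differ, p = 0.143, d = 0.158.
The smallest distance is between Y and Z.

Y and Z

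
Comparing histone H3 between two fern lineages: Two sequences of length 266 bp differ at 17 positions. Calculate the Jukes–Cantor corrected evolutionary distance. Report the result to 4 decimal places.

p = 17/266 ≈ 0.06391.
d = −(3/4) ln(1 − 4p/3) = −0.75 ln(1 − 0.085213) = −0.75 ln(0.914787)
  = −0.75 × (-0.089064) = 0.066798 substitutions/site.

0.0668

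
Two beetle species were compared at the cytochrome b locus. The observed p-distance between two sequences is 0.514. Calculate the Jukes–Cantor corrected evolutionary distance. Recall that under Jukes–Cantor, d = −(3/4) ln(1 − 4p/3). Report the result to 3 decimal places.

0.867

d = −(3/4) ln(1 − 4p/3) = −0.75 ln(1 − 0.685333) = −0.75 ln(0.314667)
  = −0.75 × (-1.156240) = 0.867180 substitutions/site.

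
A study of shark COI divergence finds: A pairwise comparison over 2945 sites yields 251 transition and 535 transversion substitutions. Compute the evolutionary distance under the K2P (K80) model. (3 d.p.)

P = 251/2945 ≈ 0.085229 and Q = 535/2945 ≈ 0.181664.
Under the Kimura two-parameter model, d = −½ ln(1 − 2P − Q) − ¼ ln(1 − 2Q).
1 − 2P − Q = 0.647878, giving −½ ln(0.647878) = 0.217026.
1 − 2Q = 0.636672, giving −¼ ln(0.636672) = 0.112875.
d = 0.217026 + 0.112875 = 0.329901.

0.330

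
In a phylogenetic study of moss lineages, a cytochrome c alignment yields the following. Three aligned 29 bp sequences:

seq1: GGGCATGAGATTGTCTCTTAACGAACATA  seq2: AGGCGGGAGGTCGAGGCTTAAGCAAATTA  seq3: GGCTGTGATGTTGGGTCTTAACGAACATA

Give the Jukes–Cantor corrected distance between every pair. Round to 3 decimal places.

d(seq1,seq2) = 0.602, d(seq1,seq3) = 0.291, d(seq2,seq3) = 0.602

seq1–seq2: 12/29 sites differ → p ≈ 0.413793, d = −0.75 ln(1 − 0.551724) = 0.601760 ≈ 0.602.
seq1–seq3: 7/29 sites differ → p ≈ 0.241379, d = −0.75 ln(1 − 0.321839) = 0.291278 ≈ 0.291.
seq2–seq3: 12/29 sites differ → p ≈ 0.413793, d = −0.75 ln(1 − 0.551724) = 0.601760 ≈ 0.602.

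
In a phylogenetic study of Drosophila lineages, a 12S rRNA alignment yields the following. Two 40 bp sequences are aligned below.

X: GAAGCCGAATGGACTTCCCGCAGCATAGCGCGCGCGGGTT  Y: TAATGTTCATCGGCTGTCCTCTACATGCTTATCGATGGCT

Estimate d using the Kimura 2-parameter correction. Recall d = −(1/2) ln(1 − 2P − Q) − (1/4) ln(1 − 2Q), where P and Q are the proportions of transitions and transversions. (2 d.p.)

0.99

Of 40 sites, 7 differences are transitions and 15 are transversions, so P = 7/40 = 0.175 and Q = 15/40 = 0.375.
Under the Kimura two-parameter model, d = −½ ln(1 − 2P − Q) − ¼ ln(1 − 2Q).
1 − 2P − Q = 0.275, giving −½ ln(0.275) = 0.645492.
1 − 2Q = 0.25, giving −¼ ln(0.25) = 0.346574.
d = 0.645492 + 0.346574 = 0.992066.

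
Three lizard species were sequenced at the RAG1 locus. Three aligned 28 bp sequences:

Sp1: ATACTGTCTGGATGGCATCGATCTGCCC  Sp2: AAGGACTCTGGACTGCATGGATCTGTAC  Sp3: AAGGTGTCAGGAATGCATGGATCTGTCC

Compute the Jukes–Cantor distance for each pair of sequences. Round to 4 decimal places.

Sp1–Sp2: 10/28 sites differ → p ≈ 0.357143, d = −0.75 ln(1 − 0.476191) = 0.484971 ≈ 0.4850.
Sp1–Sp3: 8/28 sites differ → p ≈ 0.285714, d = −0.75 ln(1 − 0.380952) = 0.359679 ≈ 0.3597.
Sp2–Sp3: 5/28 sites differ → p ≈ 0.178571, d = −0.75 ln(1 − 0.238095) = 0.203950 ≈ 0.2040.

d(Sp1,Sp2) = 0.4850, d(Sp1,Sp3) = 0.3597, d(Sp2,Sp3) = 0.2040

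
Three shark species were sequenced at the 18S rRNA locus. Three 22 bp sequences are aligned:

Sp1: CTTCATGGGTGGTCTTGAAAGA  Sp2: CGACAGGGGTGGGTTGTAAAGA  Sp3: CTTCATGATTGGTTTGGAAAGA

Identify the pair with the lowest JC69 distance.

Sp1 and Sp3

Sp1–Sp2: 7/22 differ, p = 0.318, d = 0.414.
Sp1–Sp3: 4/22 differ, p = 0.182, d = 0.208.
Sp2–Sp3: 7/22 differ, p = 0.318, d = 0.414.
The smallest distance is between Sp1 and Sp3.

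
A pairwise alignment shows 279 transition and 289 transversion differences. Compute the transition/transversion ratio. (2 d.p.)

R = 279/289 = 0.965397… ≈ 0.97 (to 2 d.p.).

0.97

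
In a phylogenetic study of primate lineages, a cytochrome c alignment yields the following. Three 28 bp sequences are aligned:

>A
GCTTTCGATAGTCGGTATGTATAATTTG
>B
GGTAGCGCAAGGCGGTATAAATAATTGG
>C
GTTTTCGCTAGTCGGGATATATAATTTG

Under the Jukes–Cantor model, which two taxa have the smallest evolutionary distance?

A and C

A–B: 9/28 differ, p = 0.321, d = 0.420.
A–C: 4/28 differ, p = 0.143, d = 0.158.
B–C: 8/28 differ, p = 0.286, d = 0.360.
The smallest distance is between A and C.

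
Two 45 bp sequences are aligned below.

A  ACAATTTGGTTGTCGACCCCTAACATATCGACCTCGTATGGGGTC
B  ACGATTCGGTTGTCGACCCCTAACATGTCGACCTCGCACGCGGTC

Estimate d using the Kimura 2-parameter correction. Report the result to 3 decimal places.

0.152

Of 45 sites, 5 differences are transitions and 1 are transversions, so P = 5/45 ≈ 0.111111 and Q = 1/45 ≈ 0.022222.
Under the Kimura two-parameter model, d = −½ ln(1 − 2P − Q) − ¼ ln(1 − 2Q).
1 − 2P − Q = 0.755556, giving −½ ln(0.755556) = 0.140151.
1 − 2Q = 0.955556, giving −¼ ln(0.955556) = 0.011365.
d = 0.140151 + 0.011365 = 0.151516.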